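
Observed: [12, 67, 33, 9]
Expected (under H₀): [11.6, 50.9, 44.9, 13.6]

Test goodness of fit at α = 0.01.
Chi-square goodness of fit test:
H₀: observed counts match expected distribution
H₁: observed counts differ from expected distribution
df = k - 1 = 3
χ² = Σ(O - E)²/E
   = (12 - 11.6)²/11.6 + (67 - 50.9)²/50.9 + (33 - 44.9)²/44.9 + (9 - 13.6)²/13.6
   = 0.014 + 5.093 + 3.154 + 1.556
   = 9.82
p-value = 0.0202

Since p-value > α = 0.01, we fail to reject H₀.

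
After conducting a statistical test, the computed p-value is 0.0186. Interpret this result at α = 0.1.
Since p = 0.0186 < α = 0.1, reject H₀.
There is sufficient evidence to reject the null hypothesis; the result is statistically significant at the 0.1 level.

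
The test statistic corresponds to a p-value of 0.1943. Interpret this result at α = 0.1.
Since p = 0.1943 > α = 0.1, fail to reject H₀.
There is insufficient evidence to reject the null hypothesis; the result is not statistically significant at the 0.1 level.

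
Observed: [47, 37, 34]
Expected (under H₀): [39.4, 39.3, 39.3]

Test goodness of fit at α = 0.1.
Chi-square goodness of fit test:
H₀: observed counts match expected distribution
H₁: observed counts differ from expected distribution
df = k - 1 = 2
χ² = Σ(O - E)²/E
   = (47 - 39.4)²/39.4 + (37 - 39.3)²/39.3 + (34 - 39.3)²/39.3
   = 1.466 + 0.135 + 0.715
   = 2.32
p-value = 0.3142

Since p-value > α = 0.1, we fail to reject H₀.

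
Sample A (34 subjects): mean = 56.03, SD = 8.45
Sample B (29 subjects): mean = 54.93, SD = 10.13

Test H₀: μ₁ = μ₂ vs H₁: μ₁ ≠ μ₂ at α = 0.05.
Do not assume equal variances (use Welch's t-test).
Welch's two-sample t-test:
H₀: μ₁ = μ₂
H₁: μ₁ ≠ μ₂
s₁²/n₁ = 8.45²/34 = 2.1001,  s₂²/n₂ = 10.13²/29 = 3.5385
SE = √(s₁²/n₁ + s₂²/n₂) = √(2.1001 + 3.5385) = 2.3746
df (Welch-Satterthwaite) = (s₁²/n₁ + s₂²/n₂)² / [(s₁²/n₁)²/(n₁-1) + (s₂²/n₂)²/(n₂-1)] ≈ 54.74
t = (x̄₁ - x̄₂) / SE = (56.03 - 54.93) / 2.3746 = 1.10 / 2.3746 = 0.463
p-value = 0.6450

Since p-value > α = 0.05, we fail to reject H₀.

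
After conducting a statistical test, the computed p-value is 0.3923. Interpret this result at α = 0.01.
Since p = 0.3923 > α = 0.01, fail to reject H₀.
There is insufficient evidence to reject the null hypothesis; the result is not statistically significant at the 0.01 level.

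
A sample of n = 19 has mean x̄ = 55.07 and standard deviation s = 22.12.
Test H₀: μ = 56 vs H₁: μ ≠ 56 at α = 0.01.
One-sample t-test:
H₀: μ = 56
H₁: μ ≠ 56
df = n - 1 = 18
t = (x̄ - μ₀) / (s/√n) = (55.07 - 56) / (22.12/√19) = -0.183
p-value = 0.8566

Since p-value > α = 0.01, we fail to reject H₀.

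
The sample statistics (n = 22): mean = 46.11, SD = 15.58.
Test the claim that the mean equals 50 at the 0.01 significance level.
One-sample t-test:
H₀: μ = 50
H₁: μ ≠ 50
df = n - 1 = 21
t = (x̄ - μ₀) / (s/√n) = (46.11 - 50) / (15.58/√22) = -1.171
p-value = 0.2547

Since p-value > α = 0.01, we fail to reject H₀.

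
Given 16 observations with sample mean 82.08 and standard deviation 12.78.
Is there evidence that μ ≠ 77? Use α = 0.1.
One-sample t-test:
H₀: μ = 77
H₁: μ ≠ 77
df = n - 1 = 15
t = (x̄ - μ₀) / (s/√n) = (82.08 - 77) / (12.78/√16) = 1.590
p-value = 0.1327

Since p-value > α = 0.1, we fail to reject H₀.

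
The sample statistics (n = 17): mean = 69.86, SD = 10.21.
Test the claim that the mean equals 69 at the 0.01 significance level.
One-sample t-test:
H₀: μ = 69
H₁: μ ≠ 69
df = n - 1 = 16
t = (x̄ - μ₀) / (s/√n) = (69.86 - 69) / (10.21/√17) = 0.347
p-value = 0.7329

Since p-value > α = 0.01, we fail to reject H₀.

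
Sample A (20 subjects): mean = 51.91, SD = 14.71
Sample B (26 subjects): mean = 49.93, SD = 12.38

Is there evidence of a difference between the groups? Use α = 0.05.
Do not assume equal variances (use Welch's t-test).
Welch's two-sample t-test:
H₀: μ₁ = μ₂
H₁: μ₁ ≠ μ₂
s₁²/n₁ = 14.71²/20 = 10.8192,  s₂²/n₂ = 12.38²/26 = 5.8948
SE = √(s₁²/n₁ + s₂²/n₂) = √(10.8192 + 5.8948) = 4.0883
df (Welch-Satterthwaite) = (s₁²/n₁ + s₂²/n₂)² / [(s₁²/n₁)²/(n₁-1) + (s₂²/n₂)²/(n₂-1)] ≈ 37.00
t = (x̄₁ - x̄₂) / SE = (51.91 - 49.93) / 4.0883 = 1.98 / 4.0883 = 0.484
p-value = 0.6310

Since p-value > α = 0.05, we fail to reject H₀.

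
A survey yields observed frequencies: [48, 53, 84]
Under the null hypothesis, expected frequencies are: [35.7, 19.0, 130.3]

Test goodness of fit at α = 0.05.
Chi-square goodness of fit test:
H₀: observed counts match expected distribution
H₁: observed counts differ from expected distribution
df = k - 1 = 2
χ² = Σ(O - E)²/E
   = (48 - 35.7)²/35.7 + (53 - 19.0)²/19.0 + (84 - 130.3)²/130.3
   = 4.238 + 60.842 + 16.452
   = 81.53
p-value < 0.0001

Since p-value < α = 0.05, we reject H₀.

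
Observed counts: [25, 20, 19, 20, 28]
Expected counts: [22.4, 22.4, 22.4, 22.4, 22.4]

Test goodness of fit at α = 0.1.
Chi-square goodness of fit test:
H₀: observed counts match expected distribution
H₁: observed counts differ from expected distribution
df = k - 1 = 4
χ² = Σ(O - E)²/E
   = (25 - 22.4)²/22.4 + (20 - 22.4)²/22.4 + (19 - 22.4)²/22.4 + (20 - 22.4)²/22.4 + (28 - 22.4)²/22.4
   = 0.302 + 0.257 + 0.516 + 0.257 + 1.400
   = 2.73
p-value = 0.6036

Since p-value > α = 0.1, we fail to reject H₀.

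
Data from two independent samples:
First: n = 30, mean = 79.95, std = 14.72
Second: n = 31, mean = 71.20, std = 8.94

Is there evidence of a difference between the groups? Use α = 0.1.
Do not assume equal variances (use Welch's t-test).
Welch's two-sample t-test:
H₀: μ₁ = μ₂
H₁: μ₁ ≠ μ₂
s₁²/n₁ = 14.72²/30 = 7.2226,  s₂²/n₂ = 8.94²/31 = 2.5782
SE = √(s₁²/n₁ + s₂²/n₂) = √(7.2226 + 2.5782) = 3.1306
df (Welch-Satterthwaite) = (s₁²/n₁ + s₂²/n₂)² / [(s₁²/n₁)²/(n₁-1) + (s₂²/n₂)²/(n₂-1)] ≈ 47.54
t = (x̄₁ - x̄₂) / SE = (79.95 - 71.20) / 3.1306 = 8.75 / 3.1306 = 2.795
p-value = 0.0075

Since p-value < α = 0.1, we reject H₀.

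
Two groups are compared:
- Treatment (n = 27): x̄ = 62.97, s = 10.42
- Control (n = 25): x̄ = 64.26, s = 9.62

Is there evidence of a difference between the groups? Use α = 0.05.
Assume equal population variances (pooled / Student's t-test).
Student's two-sample t-test (equal variances):
H₀: μ₁ = μ₂
H₁: μ₁ ≠ μ₂
df = n₁ + n₂ - 2 = 50
Pooled variance s_p² = [(n₁-1)s₁² + (n₂-1)s₂²] / (n₁ + n₂ - 2) = [(26)(10.42²) + (24)(9.62²)] / 50 = 100.8810
SE = √(s_p²(1/n₁ + 1/n₂)) = √(100.8810 × (1/27 + 1/25)) = 2.7878
t = (x̄₁ - x̄₂) / SE = (62.97 - 64.26) / 2.7878 = -1.29 / 2.7878 = -0.463
p-value = 0.6456

Since p-value > α = 0.05, we fail to reject H₀.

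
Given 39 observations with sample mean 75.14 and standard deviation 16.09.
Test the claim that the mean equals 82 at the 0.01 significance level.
One-sample t-test:
H₀: μ = 82
H₁: μ ≠ 82
df = n - 1 = 38
t = (x̄ - μ₀) / (s/√n) = (75.14 - 82) / (16.09/√39) = -2.663
p-value = 0.0113

Since p-value > α = 0.01, we fail to reject H₀.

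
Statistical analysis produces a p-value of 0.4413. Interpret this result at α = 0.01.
Since p = 0.4413 > α = 0.01, fail to reject H₀.
There is insufficient evidence to reject the null hypothesis; the result is not statistically significant at the 0.01 level.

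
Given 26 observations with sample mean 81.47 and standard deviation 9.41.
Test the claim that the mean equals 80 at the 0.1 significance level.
One-sample t-test:
H₀: μ = 80
H₁: μ ≠ 80
df = n - 1 = 25
t = (x̄ - μ₀) / (s/√n) = (81.47 - 80) / (9.41/√26) = 0.797
p-value = 0.4332

Since p-value > α = 0.1, we fail to reject H₀.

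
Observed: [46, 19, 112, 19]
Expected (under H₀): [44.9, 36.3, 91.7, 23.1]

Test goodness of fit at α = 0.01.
Chi-square goodness of fit test:
H₀: observed counts match expected distribution
H₁: observed counts differ from expected distribution
df = k - 1 = 3
χ² = Σ(O - E)²/E
   = (46 - 44.9)²/44.9 + (19 - 36.3)²/36.3 + (112 - 91.7)²/91.7 + (19 - 23.1)²/23.1
   = 0.027 + 8.245 + 4.494 + 0.728
   = 13.49
p-value = 0.0037

Since p-value < α = 0.01, we reject H₀.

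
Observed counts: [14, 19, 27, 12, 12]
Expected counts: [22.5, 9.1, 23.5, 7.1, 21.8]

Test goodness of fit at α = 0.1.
Chi-square goodness of fit test:
H₀: observed counts match expected distribution
H₁: observed counts differ from expected distribution
df = k - 1 = 4
χ² = Σ(O - E)²/E
   = (14 - 22.5)²/22.5 + (19 - 9.1)²/9.1 + (27 - 23.5)²/23.5 + (12 - 7.1)²/7.1 + (12 - 21.8)²/21.8
   = 3.211 + 10.770 + 0.521 + 3.382 + 4.406
   = 22.29
p-value = 0.0002

Since p-value < α = 0.1, we reject H₀.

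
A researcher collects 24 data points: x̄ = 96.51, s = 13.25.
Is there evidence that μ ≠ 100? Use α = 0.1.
One-sample t-test:
H₀: μ = 100
H₁: μ ≠ 100
df = n - 1 = 23
t = (x̄ - μ₀) / (s/√n) = (96.51 - 100) / (13.25/√24) = -1.290
p-value = 0.2097

Since p-value > α = 0.1, we fail to reject H₀.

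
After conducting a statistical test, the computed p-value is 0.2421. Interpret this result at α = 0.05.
Since p = 0.2421 > α = 0.05, fail to reject H₀.
There is insufficient evidence to reject the null hypothesis; the result is not statistically significant at the 0.05 level.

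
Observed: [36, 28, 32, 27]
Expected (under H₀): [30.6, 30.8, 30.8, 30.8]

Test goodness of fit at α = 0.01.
Chi-square goodness of fit test:
H₀: observed counts match expected distribution
H₁: observed counts differ from expected distribution
df = k - 1 = 3
χ² = Σ(O - E)²/E
   = (36 - 30.6)²/30.6 + (28 - 30.8)²/30.8 + (32 - 30.8)²/30.8 + (27 - 30.8)²/30.8
   = 0.953 + 0.255 + 0.047 + 0.469
   = 1.72
p-value = 0.6318

Since p-value > α = 0.01, we fail to reject H₀.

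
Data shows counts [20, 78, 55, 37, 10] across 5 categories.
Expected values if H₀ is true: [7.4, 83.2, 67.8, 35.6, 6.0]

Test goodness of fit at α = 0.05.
Chi-square goodness of fit test:
H₀: observed counts match expected distribution
H₁: observed counts differ from expected distribution
df = k - 1 = 4
χ² = Σ(O - E)²/E
   = (20 - 7.4)²/7.4 + (78 - 83.2)²/83.2 + (55 - 67.8)²/67.8 + (37 - 35.6)²/35.6 + (10 - 6.0)²/6.0
   = 21.454 + 0.325 + 2.417 + 0.055 + 2.667
   = 26.92
p-value < 0.0001

Since p-value < α = 0.05, we reject H₀.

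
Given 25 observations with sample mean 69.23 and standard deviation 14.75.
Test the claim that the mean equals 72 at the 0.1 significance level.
One-sample t-test:
H₀: μ = 72
H₁: μ ≠ 72
df = n - 1 = 24
t = (x̄ - μ₀) / (s/√n) = (69.23 - 72) / (14.75/√25) = -0.939
p-value = 0.3571

Since p-value > α = 0.1, we fail to reject H₀.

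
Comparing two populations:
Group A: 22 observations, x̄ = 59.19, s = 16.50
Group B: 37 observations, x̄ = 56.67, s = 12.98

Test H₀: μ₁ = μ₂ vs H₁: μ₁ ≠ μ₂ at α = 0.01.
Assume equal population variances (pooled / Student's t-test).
Student's two-sample t-test (equal variances):
H₀: μ₁ = μ₂
H₁: μ₁ ≠ μ₂
df = n₁ + n₂ - 2 = 57
Pooled variance s_p² = [(n₁-1)s₁² + (n₂-1)s₂²] / (n₁ + n₂ - 2) = [(21)(16.50²) + (36)(12.98²)] / 57 = 206.7113
SE = √(s_p²(1/n₁ + 1/n₂)) = √(206.7113 × (1/22 + 1/37)) = 3.8708
t = (x̄₁ - x̄₂) / SE = (59.19 - 56.67) / 3.8708 = 2.52 / 3.8708 = 0.651
p-value = 0.5176

Since p-value > α = 0.01, we fail to reject H₀.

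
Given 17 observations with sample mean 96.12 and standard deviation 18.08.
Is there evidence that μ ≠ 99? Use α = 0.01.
One-sample t-test:
H₀: μ = 99
H₁: μ ≠ 99
df = n - 1 = 16
t = (x̄ - μ₀) / (s/√n) = (96.12 - 99) / (18.08/√17) = -0.657
p-value = 0.5207

Since p-value > α = 0.01, we fail to reject H₀.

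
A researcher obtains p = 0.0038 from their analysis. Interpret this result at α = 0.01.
Since p = 0.0038 < α = 0.01, reject H₀.
There is sufficient evidence to reject the null hypothesis; the result is statistically significant at the 0.01 level.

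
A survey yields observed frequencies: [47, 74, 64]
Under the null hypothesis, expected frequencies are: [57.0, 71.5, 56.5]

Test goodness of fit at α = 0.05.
Chi-square goodness of fit test:
H₀: observed counts match expected distribution
H₁: observed counts differ from expected distribution
df = k - 1 = 2
χ² = Σ(O - E)²/E
   = (47 - 57.0)²/57.0 + (74 - 71.5)²/71.5 + (64 - 56.5)²/56.5
   = 1.754 + 0.087 + 0.996
   = 2.84
p-value = 0.2420

Since p-value > α = 0.05, we fail to reject H₀.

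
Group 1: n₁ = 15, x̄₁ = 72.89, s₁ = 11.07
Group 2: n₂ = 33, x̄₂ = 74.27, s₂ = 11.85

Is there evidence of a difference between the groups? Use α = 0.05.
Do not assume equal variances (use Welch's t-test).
Welch's two-sample t-test:
H₀: μ₁ = μ₂
H₁: μ₁ ≠ μ₂
s₁²/n₁ = 11.07²/15 = 8.1697,  s₂²/n₂ = 11.85²/33 = 4.2552
SE = √(s₁²/n₁ + s₂²/n₂) = √(8.1697 + 4.2552) = 3.5249
df (Welch-Satterthwaite) = (s₁²/n₁ + s₂²/n₂)² / [(s₁²/n₁)²/(n₁-1) + (s₂²/n₂)²/(n₂-1)] ≈ 28.95
t = (x̄₁ - x̄₂) / SE = (72.89 - 74.27) / 3.5249 = -1.38 / 3.5249 = -0.392
p-value = 0.6983

Since p-value > α = 0.05, we fail to reject H₀.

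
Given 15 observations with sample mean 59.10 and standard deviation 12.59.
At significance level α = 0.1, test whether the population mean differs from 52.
One-sample t-test:
H₀: μ = 52
H₁: μ ≠ 52
df = n - 1 = 14
t = (x̄ - μ₀) / (s/√n) = (59.10 - 52) / (12.59/√15) = 2.184
p-value = 0.0465

Since p-value < α = 0.1, we reject H₀.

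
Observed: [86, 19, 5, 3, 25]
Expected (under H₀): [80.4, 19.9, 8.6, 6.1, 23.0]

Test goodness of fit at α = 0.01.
Chi-square goodness of fit test:
H₀: observed counts match expected distribution
H₁: observed counts differ from expected distribution
df = k - 1 = 4
χ² = Σ(O - E)²/E
   = (86 - 80.4)²/80.4 + (19 - 19.9)²/19.9 + (5 - 8.6)²/8.6 + (3 - 6.1)²/6.1 + (25 - 23.0)²/23.0
   = 0.390 + 0.041 + 1.507 + 1.575 + 0.174
   = 3.69
p-value = 0.4500

Since p-value > α = 0.01, we fail to reject H₀.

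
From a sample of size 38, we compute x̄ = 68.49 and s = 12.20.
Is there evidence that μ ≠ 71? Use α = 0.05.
One-sample t-test:
H₀: μ = 71
H₁: μ ≠ 71
df = n - 1 = 37
t = (x̄ - μ₀) / (s/√n) = (68.49 - 71) / (12.20/√38) = -1.268
p-value = 0.2126

Since p-value > α = 0.05, we fail to reject H₀.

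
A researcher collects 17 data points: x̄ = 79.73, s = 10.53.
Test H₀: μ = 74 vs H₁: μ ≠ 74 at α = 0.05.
One-sample t-test:
H₀: μ = 74
H₁: μ ≠ 74
df = n - 1 = 16
t = (x̄ - μ₀) / (s/√n) = (79.73 - 74) / (10.53/√17) = 2.244
p-value = 0.0394

Since p-value < α = 0.05, we reject H₀.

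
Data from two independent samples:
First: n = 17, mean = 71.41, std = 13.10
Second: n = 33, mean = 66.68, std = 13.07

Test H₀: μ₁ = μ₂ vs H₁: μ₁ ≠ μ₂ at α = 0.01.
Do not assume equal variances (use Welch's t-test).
Welch's two-sample t-test:
H₀: μ₁ = μ₂
H₁: μ₁ ≠ μ₂
s₁²/n₁ = 13.10²/17 = 10.0947,  s₂²/n₂ = 13.07²/33 = 5.1765
SE = √(s₁²/n₁ + s₂²/n₂) = √(10.0947 + 5.1765) = 3.9078
df (Welch-Satterthwaite) = (s₁²/n₁ + s₂²/n₂)² / [(s₁²/n₁)²/(n₁-1) + (s₂²/n₂)²/(n₂-1)] ≈ 32.36
t = (x̄₁ - x̄₂) / SE = (71.41 - 66.68) / 3.9078 = 4.73 / 3.9078 = 1.210
p-value = 0.2349

Since p-value > α = 0.01, we fail to reject H₀.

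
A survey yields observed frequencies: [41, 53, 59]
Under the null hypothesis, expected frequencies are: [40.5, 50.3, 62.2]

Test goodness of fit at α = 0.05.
Chi-square goodness of fit test:
H₀: observed counts match expected distribution
H₁: observed counts differ from expected distribution
df = k - 1 = 2
χ² = Σ(O - E)²/E
   = (41 - 40.5)²/40.5 + (53 - 50.3)²/50.3 + (59 - 62.2)²/62.2
   = 0.006 + 0.145 + 0.165
   = 0.32
p-value = 0.8540

Since p-value > α = 0.05, we fail to reject H₀.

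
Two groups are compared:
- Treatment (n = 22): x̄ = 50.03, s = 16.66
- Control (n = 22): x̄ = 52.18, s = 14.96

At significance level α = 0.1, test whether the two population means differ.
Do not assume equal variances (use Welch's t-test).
Welch's two-sample t-test:
H₀: μ₁ = μ₂
H₁: μ₁ ≠ μ₂
s₁²/n₁ = 16.66²/22 = 12.6162,  s₂²/n₂ = 14.96²/22 = 10.1728
SE = √(s₁²/n₁ + s₂²/n₂) = √(12.6162 + 10.1728) = 4.7738
df (Welch-Satterthwaite) = (s₁²/n₁ + s₂²/n₂)² / [(s₁²/n₁)²/(n₁-1) + (s₂²/n₂)²/(n₂-1)] ≈ 41.52
t = (x̄₁ - x̄₂) / SE = (50.03 - 52.18) / 4.7738 = -2.15 / 4.7738 = -0.450
p-value = 0.6548

Since p-value > α = 0.1, we fail to reject H₀.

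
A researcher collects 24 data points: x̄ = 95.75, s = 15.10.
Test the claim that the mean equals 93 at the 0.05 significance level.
One-sample t-test:
H₀: μ = 93
H₁: μ ≠ 93
df = n - 1 = 23
t = (x̄ - μ₀) / (s/√n) = (95.75 - 93) / (15.10/√24) = 0.892
p-value = 0.3815

Since p-value > α = 0.05, we fail to reject H₀.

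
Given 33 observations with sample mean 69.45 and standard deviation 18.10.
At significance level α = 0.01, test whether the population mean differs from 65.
One-sample t-test:
H₀: μ = 65
H₁: μ ≠ 65
df = n - 1 = 32
t = (x̄ - μ₀) / (s/√n) = (69.45 - 65) / (18.10/√33) = 1.412
p-value = 0.1675

Since p-value > α = 0.01, we fail to reject H₀.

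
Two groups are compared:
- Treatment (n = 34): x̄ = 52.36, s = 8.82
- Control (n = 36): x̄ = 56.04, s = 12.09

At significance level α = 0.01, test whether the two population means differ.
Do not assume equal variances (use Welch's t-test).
Welch's two-sample t-test:
H₀: μ₁ = μ₂
H₁: μ₁ ≠ μ₂
s₁²/n₁ = 8.82²/34 = 2.2880,  s₂²/n₂ = 12.09²/36 = 4.0602
SE = √(s₁²/n₁ + s₂²/n₂) = √(2.2880 + 4.0602) = 2.5196
df (Welch-Satterthwaite) = (s₁²/n₁ + s₂²/n₂)² / [(s₁²/n₁)²/(n₁-1) + (s₂²/n₂)²/(n₂-1)] ≈ 64.00
t = (x̄₁ - x̄₂) / SE = (52.36 - 56.04) / 2.5196 = -3.68 / 2.5196 = -1.461
p-value = 0.1490

Since p-value > α = 0.01, we fail to reject H₀.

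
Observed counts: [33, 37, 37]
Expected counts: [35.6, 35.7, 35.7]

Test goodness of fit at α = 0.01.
Chi-square goodness of fit test:
H₀: observed counts match expected distribution
H₁: observed counts differ from expected distribution
df = k - 1 = 2
χ² = Σ(O - E)²/E
   = (33 - 35.6)²/35.6 + (37 - 35.7)²/35.7 + (37 - 35.7)²/35.7
   = 0.190 + 0.047 + 0.047
   = 0.28
p-value = 0.8674

Since p-value > α = 0.01, we fail to reject H₀.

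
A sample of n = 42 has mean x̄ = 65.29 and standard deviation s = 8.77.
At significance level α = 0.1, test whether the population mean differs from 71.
One-sample t-test:
H₀: μ = 71
H₁: μ ≠ 71
df = n - 1 = 41
t = (x̄ - μ₀) / (s/√n) = (65.29 - 71) / (8.77/√42) = -4.220
p-value = 0.0001

Since p-value < α = 0.1, we reject H₀.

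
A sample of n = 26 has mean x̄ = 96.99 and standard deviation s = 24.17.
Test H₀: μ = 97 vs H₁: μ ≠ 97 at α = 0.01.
One-sample t-test:
H₀: μ = 97
H₁: μ ≠ 97
df = n - 1 = 25
t = (x̄ - μ₀) / (s/√n) = (96.99 - 97) / (24.17/√26) = -0.002
p-value = 0.9983

Since p-value > α = 0.01, we fail to reject H₀.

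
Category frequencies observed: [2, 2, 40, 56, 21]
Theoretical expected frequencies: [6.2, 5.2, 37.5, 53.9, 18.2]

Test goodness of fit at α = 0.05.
Chi-square goodness of fit test:
H₀: observed counts match expected distribution
H₁: observed counts differ from expected distribution
df = k - 1 = 4
χ² = Σ(O - E)²/E
   = (2 - 6.2)²/6.2 + (2 - 5.2)²/5.2 + (40 - 37.5)²/37.5 + (56 - 53.9)²/53.9 + (21 - 18.2)²/18.2
   = 2.845 + 1.969 + 0.167 + 0.082 + 0.431
   = 5.49
p-value = 0.2403

Since p-value > α = 0.05, we fail to reject H₀.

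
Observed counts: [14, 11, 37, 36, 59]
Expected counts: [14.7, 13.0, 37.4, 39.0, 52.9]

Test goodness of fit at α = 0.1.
Chi-square goodness of fit test:
H₀: observed counts match expected distribution
H₁: observed counts differ from expected distribution
df = k - 1 = 4
χ² = Σ(O - E)²/E
   = (14 - 14.7)²/14.7 + (11 - 13.0)²/13.0 + (37 - 37.4)²/37.4 + (36 - 39.0)²/39.0 + (59 - 52.9)²/52.9
   = 0.033 + 0.308 + 0.004 + 0.231 + 0.703
   = 1.28
p-value = 0.8648

Since p-value > α = 0.1, we fail to reject H₀.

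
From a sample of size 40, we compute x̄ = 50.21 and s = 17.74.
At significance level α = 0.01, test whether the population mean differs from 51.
One-sample t-test:
H₀: μ = 51
H₁: μ ≠ 51
df = n - 1 = 39
t = (x̄ - μ₀) / (s/√n) = (50.21 - 51) / (17.74/√40) = -0.282
p-value = 0.7797

Since p-value > α = 0.01, we fail to reject H₀.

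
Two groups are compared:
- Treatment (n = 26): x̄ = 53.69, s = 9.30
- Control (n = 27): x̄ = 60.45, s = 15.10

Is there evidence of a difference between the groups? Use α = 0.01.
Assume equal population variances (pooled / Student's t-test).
Student's two-sample t-test (equal variances):
H₀: μ₁ = μ₂
H₁: μ₁ ≠ μ₂
df = n₁ + n₂ - 2 = 51
Pooled variance s_p² = [(n₁-1)s₁² + (n₂-1)s₂²] / (n₁ + n₂ - 2) = [(25)(9.30²) + (26)(15.10²)] / 51 = 158.6375
SE = √(s_p²(1/n₁ + 1/n₂)) = √(158.6375 × (1/26 + 1/27)) = 3.4608
t = (x̄₁ - x̄₂) / SE = (53.69 - 60.45) / 3.4608 = -6.76 / 3.4608 = -1.953
p-value = 0.0563

Since p-value > α = 0.01, we fail to reject H₀.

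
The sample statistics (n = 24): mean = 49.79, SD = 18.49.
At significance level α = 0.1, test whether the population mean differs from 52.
One-sample t-test:
H₀: μ = 52
H₁: μ ≠ 52
df = n - 1 = 23
t = (x̄ - μ₀) / (s/√n) = (49.79 - 52) / (18.49/√24) = -0.586
p-value = 0.5639

Since p-value > α = 0.1, we fail to reject H₀.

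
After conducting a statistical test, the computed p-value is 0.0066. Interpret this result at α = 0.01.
Since p = 0.0066 < α = 0.01, reject H₀.
There is sufficient evidence to reject the null hypothesis; the result is statistically significant at the 0.01 level.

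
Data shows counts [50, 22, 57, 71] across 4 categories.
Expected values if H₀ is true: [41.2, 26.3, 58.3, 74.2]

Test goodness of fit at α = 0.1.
Chi-square goodness of fit test:
H₀: observed counts match expected distribution
H₁: observed counts differ from expected distribution
df = k - 1 = 3
χ² = Σ(O - E)²/E
   = (50 - 41.2)²/41.2 + (22 - 26.3)²/26.3 + (57 - 58.3)²/58.3 + (71 - 74.2)²/74.2
   = 1.880 + 0.703 + 0.029 + 0.138
   = 2.75
p-value = 0.4319

Since p-value > α = 0.1, we fail to reject H₀.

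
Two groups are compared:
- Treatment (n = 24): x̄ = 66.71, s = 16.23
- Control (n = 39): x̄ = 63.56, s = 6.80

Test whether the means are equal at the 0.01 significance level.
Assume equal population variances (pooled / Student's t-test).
Student's two-sample t-test (equal variances):
H₀: μ₁ = μ₂
H₁: μ₁ ≠ μ₂
df = n₁ + n₂ - 2 = 61
Pooled variance s_p² = [(n₁-1)s₁² + (n₂-1)s₂²] / (n₁ + n₂ - 2) = [(23)(16.23²) + (38)(6.80²)] / 61 = 128.1249
SE = √(s_p²(1/n₁ + 1/n₂)) = √(128.1249 × (1/24 + 1/39)) = 2.9366
t = (x̄₁ - x̄₂) / SE = (66.71 - 63.56) / 2.9366 = 3.15 / 2.9366 = 1.073
p-value = 0.2876

Since p-value > α = 0.01, we fail to reject H₀.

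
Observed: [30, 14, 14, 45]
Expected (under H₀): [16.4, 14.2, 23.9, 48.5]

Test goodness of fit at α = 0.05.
Chi-square goodness of fit test:
H₀: observed counts match expected distribution
H₁: observed counts differ from expected distribution
df = k - 1 = 3
χ² = Σ(O - E)²/E
   = (30 - 16.4)²/16.4 + (14 - 14.2)²/14.2 + (14 - 23.9)²/23.9 + (45 - 48.5)²/48.5
   = 11.278 + 0.003 + 4.101 + 0.253
   = 15.63
p-value = 0.0013

Since p-value < α = 0.05, we reject H₀.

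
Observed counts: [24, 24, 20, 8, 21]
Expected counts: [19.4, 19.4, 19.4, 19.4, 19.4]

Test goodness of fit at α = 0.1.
Chi-square goodness of fit test:
H₀: observed counts match expected distribution
H₁: observed counts differ from expected distribution
df = k - 1 = 4
χ² = Σ(O - E)²/E
   = (24 - 19.4)²/19.4 + (24 - 19.4)²/19.4 + (20 - 19.4)²/19.4 + (8 - 19.4)²/19.4 + (21 - 19.4)²/19.4
   = 1.091 + 1.091 + 0.019 + 6.699 + 0.132
   = 9.03
p-value = 0.0603

Since p-value < α = 0.1, we reject H₀.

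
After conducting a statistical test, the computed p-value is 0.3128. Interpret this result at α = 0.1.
Since p = 0.3128 > α = 0.1, fail to reject H₀.
There is insufficient evidence to reject the null hypothesis; the result is not statistically significant at the 0.1 level.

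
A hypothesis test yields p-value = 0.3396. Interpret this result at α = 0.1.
Since p = 0.3396 > α = 0.1, fail to reject H₀.
There is insufficient evidence to reject the null hypothesis; the result is not statistically significant at the 0.1 level.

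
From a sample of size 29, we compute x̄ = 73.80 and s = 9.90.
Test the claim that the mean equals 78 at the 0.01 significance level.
One-sample t-test:
H₀: μ = 78
H₁: μ ≠ 78
df = n - 1 = 28
t = (x̄ - μ₀) / (s/√n) = (73.80 - 78) / (9.90/√29) = -2.285
p-value = 0.0301

Since p-value > α = 0.01, we fail to reject H₀.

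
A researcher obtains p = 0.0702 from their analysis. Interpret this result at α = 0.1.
Since p = 0.0702 < α = 0.1, reject H₀.
There is sufficient evidence to reject the null hypothesis; the result is statistically significant at the 0.1 level.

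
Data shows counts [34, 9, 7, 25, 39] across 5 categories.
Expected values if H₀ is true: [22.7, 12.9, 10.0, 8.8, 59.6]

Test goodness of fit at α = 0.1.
Chi-square goodness of fit test:
H₀: observed counts match expected distribution
H₁: observed counts differ from expected distribution
df = k - 1 = 4
χ² = Σ(O - E)²/E
   = (34 - 22.7)²/22.7 + (9 - 12.9)²/12.9 + (7 - 10.0)²/10.0 + (25 - 8.8)²/8.8 + (39 - 59.6)²/59.6
   = 5.625 + 1.179 + 0.900 + 29.823 + 7.120
   = 44.65
p-value < 0.0001

Since p-value < α = 0.1, we reject H₀.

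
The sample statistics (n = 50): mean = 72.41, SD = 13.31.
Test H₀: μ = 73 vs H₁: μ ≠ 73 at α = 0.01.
One-sample t-test:
H₀: μ = 73
H₁: μ ≠ 73
df = n - 1 = 49
t = (x̄ - μ₀) / (s/√n) = (72.41 - 73) / (13.31/√50) = -0.313
p-value = 0.7553

Since p-value > α = 0.01, we fail to reject H₀.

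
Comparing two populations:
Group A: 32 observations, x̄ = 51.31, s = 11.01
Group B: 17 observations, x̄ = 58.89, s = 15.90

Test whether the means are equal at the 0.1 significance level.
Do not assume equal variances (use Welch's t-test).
Welch's two-sample t-test:
H₀: μ₁ = μ₂
H₁: μ₁ ≠ μ₂
s₁²/n₁ = 11.01²/32 = 3.7881,  s₂²/n₂ = 15.90²/17 = 14.8712
SE = √(s₁²/n₁ + s₂²/n₂) = √(3.7881 + 14.8712) = 4.3196
df (Welch-Satterthwaite) = (s₁²/n₁ + s₂²/n₂)² / [(s₁²/n₁)²/(n₁-1) + (s₂²/n₂)²/(n₂-1)] ≈ 24.37
t = (x̄₁ - x̄₂) / SE = (51.31 - 58.89) / 4.3196 = -7.58 / 4.3196 = -1.755
p-value = 0.0919

Since p-value < α = 0.1, we reject H₀.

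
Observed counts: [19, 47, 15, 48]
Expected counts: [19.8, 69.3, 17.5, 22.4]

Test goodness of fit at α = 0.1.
Chi-square goodness of fit test:
H₀: observed counts match expected distribution
H₁: observed counts differ from expected distribution
df = k - 1 = 3
χ² = Σ(O - E)²/E
   = (19 - 19.8)²/19.8 + (47 - 69.3)²/69.3 + (15 - 17.5)²/17.5 + (48 - 22.4)²/22.4
   = 0.032 + 7.176 + 0.357 + 29.257
   = 36.82
p-value < 0.0001

Since p-value < α = 0.1, we reject H₀.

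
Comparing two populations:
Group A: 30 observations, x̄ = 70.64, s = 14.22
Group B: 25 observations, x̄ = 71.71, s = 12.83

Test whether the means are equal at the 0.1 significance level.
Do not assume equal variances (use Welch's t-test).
Welch's two-sample t-test:
H₀: μ₁ = μ₂
H₁: μ₁ ≠ μ₂
s₁²/n₁ = 14.22²/30 = 6.7403,  s₂²/n₂ = 12.83²/25 = 6.5844
SE = √(s₁²/n₁ + s₂²/n₂) = √(6.7403 + 6.5844) = 3.6503
df (Welch-Satterthwaite) = (s₁²/n₁ + s₂²/n₂)² / [(s₁²/n₁)²/(n₁-1) + (s₂²/n₂)²/(n₂-1)] ≈ 52.64
t = (x̄₁ - x̄₂) / SE = (70.64 - 71.71) / 3.6503 = -1.07 / 3.6503 = -0.293
p-value = 0.7706

Since p-value > α = 0.1, we fail to reject H₀.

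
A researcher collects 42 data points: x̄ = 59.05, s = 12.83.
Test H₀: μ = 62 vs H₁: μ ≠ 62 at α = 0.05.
One-sample t-test:
H₀: μ = 62
H₁: μ ≠ 62
df = n - 1 = 41
t = (x̄ - μ₀) / (s/√n) = (59.05 - 62) / (12.83/√42) = -1.490
p-value = 0.1438

Since p-value > α = 0.05, we fail to reject H₀.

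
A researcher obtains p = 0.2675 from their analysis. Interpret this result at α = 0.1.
Since p = 0.2675 > α = 0.1, fail to reject H₀.
There is insufficient evidence to reject the null hypothesis; the result is not statistically significant at the 0.1 level.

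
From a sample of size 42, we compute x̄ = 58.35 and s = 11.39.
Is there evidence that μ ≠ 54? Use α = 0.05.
One-sample t-test:
H₀: μ = 54
H₁: μ ≠ 54
df = n - 1 = 41
t = (x̄ - μ₀) / (s/√n) = (58.35 - 54) / (11.39/√42) = 2.475
p-value = 0.0175

Since p-value < α = 0.05, we reject H₀.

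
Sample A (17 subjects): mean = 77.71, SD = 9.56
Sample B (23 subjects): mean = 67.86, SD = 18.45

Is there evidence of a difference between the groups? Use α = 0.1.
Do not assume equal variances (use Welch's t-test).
Welch's two-sample t-test:
H₀: μ₁ = μ₂
H₁: μ₁ ≠ μ₂
s₁²/n₁ = 9.56²/17 = 5.3761,  s₂²/n₂ = 18.45²/23 = 14.8001
SE = √(s₁²/n₁ + s₂²/n₂) = √(5.3761 + 14.8001) = 4.4918
df (Welch-Satterthwaite) = (s₁²/n₁ + s₂²/n₂)² / [(s₁²/n₁)²/(n₁-1) + (s₂²/n₂)²/(n₂-1)] ≈ 34.61
t = (x̄₁ - x̄₂) / SE = (77.71 - 67.86) / 4.4918 = 9.85 / 4.4918 = 2.193
p-value = 0.0351

Since p-value < α = 0.1, we reject H₀.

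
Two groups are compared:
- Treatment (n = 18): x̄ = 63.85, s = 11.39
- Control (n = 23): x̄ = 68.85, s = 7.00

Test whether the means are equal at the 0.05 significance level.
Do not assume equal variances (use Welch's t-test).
Welch's two-sample t-test:
H₀: μ₁ = μ₂
H₁: μ₁ ≠ μ₂
s₁²/n₁ = 11.39²/18 = 7.2073,  s₂²/n₂ = 7.00²/23 = 2.1304
SE = √(s₁²/n₁ + s₂²/n₂) = √(7.2073 + 2.1304) = 3.0558
df (Welch-Satterthwaite) = (s₁²/n₁ + s₂²/n₂)² / [(s₁²/n₁)²/(n₁-1) + (s₂²/n₂)²/(n₂-1)] ≈ 26.73
t = (x̄₁ - x̄₂) / SE = (63.85 - 68.85) / 3.0558 = -5.00 / 3.0558 = -1.636
p-value = 0.1135

Since p-value > α = 0.05, we fail to reject H₀.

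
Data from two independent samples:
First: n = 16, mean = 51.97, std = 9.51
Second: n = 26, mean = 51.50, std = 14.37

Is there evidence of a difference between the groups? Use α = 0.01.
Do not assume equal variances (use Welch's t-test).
Welch's two-sample t-test:
H₀: μ₁ = μ₂
H₁: μ₁ ≠ μ₂
s₁²/n₁ = 9.51²/16 = 5.6525,  s₂²/n₂ = 14.37²/26 = 7.9422
SE = √(s₁²/n₁ + s₂²/n₂) = √(5.6525 + 7.9422) = 3.6871
df (Welch-Satterthwaite) = (s₁²/n₁ + s₂²/n₂)² / [(s₁²/n₁)²/(n₁-1) + (s₂²/n₂)²/(n₂-1)] ≈ 39.72
t = (x̄₁ - x̄₂) / SE = (51.97 - 51.50) / 3.6871 = 0.47 / 3.6871 = 0.127
p-value = 0.8992

Since p-value > α = 0.01, we fail to reject H₀.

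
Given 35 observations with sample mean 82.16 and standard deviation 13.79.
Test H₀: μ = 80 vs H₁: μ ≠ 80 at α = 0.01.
One-sample t-test:
H₀: μ = 80
H₁: μ ≠ 80
df = n - 1 = 34
t = (x̄ - μ₀) / (s/√n) = (82.16 - 80) / (13.79/√35) = 0.927
p-value = 0.3606

Since p-value > α = 0.01, we fail to reject H₀.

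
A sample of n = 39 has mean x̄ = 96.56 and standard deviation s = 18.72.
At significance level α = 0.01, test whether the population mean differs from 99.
One-sample t-test:
H₀: μ = 99
H₁: μ ≠ 99
df = n - 1 = 38
t = (x̄ - μ₀) / (s/√n) = (96.56 - 99) / (18.72/√39) = -0.814
p-value = 0.4207

Since p-value > α = 0.01, we fail to reject H₀.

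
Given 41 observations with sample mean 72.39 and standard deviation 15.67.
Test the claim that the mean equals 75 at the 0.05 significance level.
One-sample t-test:
H₀: μ = 75
H₁: μ ≠ 75
df = n - 1 = 40
t = (x̄ - μ₀) / (s/√n) = (72.39 - 75) / (15.67/√41) = -1.067
p-value = 0.2926

Since p-value > α = 0.05, we fail to reject H₀.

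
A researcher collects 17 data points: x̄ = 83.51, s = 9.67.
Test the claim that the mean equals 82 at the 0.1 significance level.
One-sample t-test:
H₀: μ = 82
H₁: μ ≠ 82
df = n - 1 = 16
t = (x̄ - μ₀) / (s/√n) = (83.51 - 82) / (9.67/√17) = 0.644
p-value = 0.5288

Since p-value > α = 0.1, we fail to reject H₀.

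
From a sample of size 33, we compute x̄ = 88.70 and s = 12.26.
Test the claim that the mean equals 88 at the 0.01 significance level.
One-sample t-test:
H₀: μ = 88
H₁: μ ≠ 88
df = n - 1 = 32
t = (x̄ - μ₀) / (s/√n) = (88.70 - 88) / (12.26/√33) = 0.328
p-value = 0.7451

Since p-value > α = 0.01, we fail to reject H₀.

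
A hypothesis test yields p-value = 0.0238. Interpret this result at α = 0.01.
Since p = 0.0238 > α = 0.01, fail to reject H₀.
There is insufficient evidence to reject the null hypothesis; the result is not statistically significant at the 0.01 level.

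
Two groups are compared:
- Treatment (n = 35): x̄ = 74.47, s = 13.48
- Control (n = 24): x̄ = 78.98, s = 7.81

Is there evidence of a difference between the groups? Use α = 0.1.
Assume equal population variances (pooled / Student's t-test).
Student's two-sample t-test (equal variances):
H₀: μ₁ = μ₂
H₁: μ₁ ≠ μ₂
df = n₁ + n₂ - 2 = 57
Pooled variance s_p² = [(n₁-1)s₁² + (n₂-1)s₂²] / (n₁ + n₂ - 2) = [(34)(13.48²) + (23)(7.81²)] / 57 = 133.0011
SE = √(s_p²(1/n₁ + 1/n₂)) = √(133.0011 × (1/35 + 1/24)) = 3.0564
t = (x̄₁ - x̄₂) / SE = (74.47 - 78.98) / 3.0564 = -4.51 / 3.0564 = -1.476
p-value = 0.1456

Since p-value > α = 0.1, we fail to reject H₀.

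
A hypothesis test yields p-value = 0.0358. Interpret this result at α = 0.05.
Since p = 0.0358 < α = 0.05, reject H₀.
There is sufficient evidence to reject the null hypothesis; the result is statistically significant at the 0.05 level.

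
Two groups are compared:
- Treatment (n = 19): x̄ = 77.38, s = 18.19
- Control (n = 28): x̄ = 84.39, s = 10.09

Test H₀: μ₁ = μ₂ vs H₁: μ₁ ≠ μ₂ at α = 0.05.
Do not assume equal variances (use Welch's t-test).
Welch's two-sample t-test:
H₀: μ₁ = μ₂
H₁: μ₁ ≠ μ₂
s₁²/n₁ = 18.19²/19 = 17.4145,  s₂²/n₂ = 10.09²/28 = 3.6360
SE = √(s₁²/n₁ + s₂²/n₂) = √(17.4145 + 3.6360) = 4.5881
df (Welch-Satterthwaite) = (s₁²/n₁ + s₂²/n₂)² / [(s₁²/n₁)²/(n₁-1) + (s₂²/n₂)²/(n₂-1)] ≈ 25.56
t = (x̄₁ - x̄₂) / SE = (77.38 - 84.39) / 4.5881 = -7.01 / 4.5881 = -1.528
p-value = 0.1388

Since p-value > α = 0.05, we fail to reject H₀.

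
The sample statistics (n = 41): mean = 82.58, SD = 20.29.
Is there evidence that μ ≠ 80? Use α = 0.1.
One-sample t-test:
H₀: μ = 80
H₁: μ ≠ 80
df = n - 1 = 40
t = (x̄ - μ₀) / (s/√n) = (82.58 - 80) / (20.29/√41) = 0.814
p-value = 0.4204

Since p-value > α = 0.1, we fail to reject H₀.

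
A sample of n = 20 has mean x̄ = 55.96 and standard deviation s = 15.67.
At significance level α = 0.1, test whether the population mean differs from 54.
One-sample t-test:
H₀: μ = 54
H₁: μ ≠ 54
df = n - 1 = 19
t = (x̄ - μ₀) / (s/√n) = (55.96 - 54) / (15.67/√20) = 0.559
p-value = 0.5824

Since p-value > α = 0.1, we fail to reject H₀.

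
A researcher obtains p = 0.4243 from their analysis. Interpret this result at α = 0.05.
Since p = 0.4243 > α = 0.05, fail to reject H₀.
There is insufficient evidence to reject the null hypothesis; the result is not statistically significant at the 0.05 level.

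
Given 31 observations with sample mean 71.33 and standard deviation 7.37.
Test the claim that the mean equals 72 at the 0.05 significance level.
One-sample t-test:
H₀: μ = 72
H₁: μ ≠ 72
df = n - 1 = 30
t = (x̄ - μ₀) / (s/√n) = (71.33 - 72) / (7.37/√31) = -0.506
p-value = 0.6164

Since p-value > α = 0.05, we fail to reject H₀.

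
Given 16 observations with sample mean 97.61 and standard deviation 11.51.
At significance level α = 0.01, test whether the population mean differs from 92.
One-sample t-test:
H₀: μ = 92
H₁: μ ≠ 92
df = n - 1 = 15
t = (x̄ - μ₀) / (s/√n) = (97.61 - 92) / (11.51/√16) = 1.950
p-value = 0.0702

Since p-value > α = 0.01, we fail to reject H₀.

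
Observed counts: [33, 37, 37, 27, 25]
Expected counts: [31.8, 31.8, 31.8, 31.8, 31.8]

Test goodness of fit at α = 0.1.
Chi-square goodness of fit test:
H₀: observed counts match expected distribution
H₁: observed counts differ from expected distribution
df = k - 1 = 4
χ² = Σ(O - E)²/E
   = (33 - 31.8)²/31.8 + (37 - 31.8)²/31.8 + (37 - 31.8)²/31.8 + (27 - 31.8)²/31.8 + (25 - 31.8)²/31.8
   = 0.045 + 0.850 + 0.850 + 0.725 + 1.454
   = 3.92
p-value = 0.4163

Since p-value > α = 0.1, we fail to reject H₀.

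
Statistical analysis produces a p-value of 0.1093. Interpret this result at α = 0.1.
Since p = 0.1093 > α = 0.1, fail to reject H₀.
There is insufficient evidence to reject the null hypothesis; the result is not statistically significant at the 0.1 level.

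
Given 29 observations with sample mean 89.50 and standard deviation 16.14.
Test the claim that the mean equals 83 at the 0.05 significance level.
One-sample t-test:
H₀: μ = 83
H₁: μ ≠ 83
df = n - 1 = 28
t = (x̄ - μ₀) / (s/√n) = (89.50 - 83) / (16.14/√29) = 2.169
p-value = 0.0387

Since p-value < α = 0.05, we reject H₀.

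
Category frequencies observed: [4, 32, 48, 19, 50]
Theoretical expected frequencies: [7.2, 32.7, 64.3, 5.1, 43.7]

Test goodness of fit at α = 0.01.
Chi-square goodness of fit test:
H₀: observed counts match expected distribution
H₁: observed counts differ from expected distribution
df = k - 1 = 4
χ² = Σ(O - E)²/E
   = (4 - 7.2)²/7.2 + (32 - 32.7)²/32.7 + (48 - 64.3)²/64.3 + (19 - 5.1)²/5.1 + (50 - 43.7)²/43.7
   = 1.422 + 0.015 + 4.132 + 37.884 + 0.908
   = 44.36
p-value < 0.0001

Since p-value < α = 0.01, we reject H₀.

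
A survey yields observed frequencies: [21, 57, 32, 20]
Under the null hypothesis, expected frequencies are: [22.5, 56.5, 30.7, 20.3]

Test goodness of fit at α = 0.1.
Chi-square goodness of fit test:
H₀: observed counts match expected distribution
H₁: observed counts differ from expected distribution
df = k - 1 = 3
χ² = Σ(O - E)²/E
   = (21 - 22.5)²/22.5 + (57 - 56.5)²/56.5 + (32 - 30.7)²/30.7 + (20 - 20.3)²/20.3
   = 0.100 + 0.004 + 0.055 + 0.004
   = 0.16
p-value = 0.9832

Since p-value > α = 0.1, we fail to reject H₀.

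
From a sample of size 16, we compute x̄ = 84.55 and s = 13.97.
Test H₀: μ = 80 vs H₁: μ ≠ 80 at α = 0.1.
One-sample t-test:
H₀: μ = 80
H₁: μ ≠ 80
df = n - 1 = 15
t = (x̄ - μ₀) / (s/√n) = (84.55 - 80) / (13.97/√16) = 1.303
p-value = 0.2123

Since p-value > α = 0.1, we fail to reject H₀.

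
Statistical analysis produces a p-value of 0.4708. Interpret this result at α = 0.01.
Since p = 0.4708 > α = 0.01, fail to reject H₀.
There is insufficient evidence to reject the null hypothesis; the result is not statistically significant at the 0.01 level.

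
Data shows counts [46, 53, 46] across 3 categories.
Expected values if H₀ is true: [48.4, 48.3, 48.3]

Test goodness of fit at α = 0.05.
Chi-square goodness of fit test:
H₀: observed counts match expected distribution
H₁: observed counts differ from expected distribution
df = k - 1 = 2
χ² = Σ(O - E)²/E
   = (46 - 48.4)²/48.4 + (53 - 48.3)²/48.3 + (46 - 48.3)²/48.3
   = 0.119 + 0.457 + 0.110
   = 0.69
p-value = 0.7097

Since p-value > α = 0.05, we fail to reject H₀.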